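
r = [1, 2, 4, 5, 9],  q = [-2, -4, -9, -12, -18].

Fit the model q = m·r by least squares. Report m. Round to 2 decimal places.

Entries of AᵀA: Σr·r = 127.
Moment sums: Σr·q = -268.
m = (-268)/127 = -2.11024.

m = -2.11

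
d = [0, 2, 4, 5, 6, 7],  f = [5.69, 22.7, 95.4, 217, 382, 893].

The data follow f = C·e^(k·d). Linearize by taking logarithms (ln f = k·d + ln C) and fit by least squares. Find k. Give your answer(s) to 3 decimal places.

k = 0.719

Linearized form: ln f = k·d + ln C. From the 6 transformed points,
Σd = 24.0000, Σ(d)² = 130.0000, Σln f = 27.5391, Σd·ln f = 134.6112.
Equations: 130.0000·k + 24.0000·ln C = 134.6112;  24.0000·k + 6·ln C = 27.5391.
Solving (det = 204.0000): k = 0.71926, ln C = 1.71279.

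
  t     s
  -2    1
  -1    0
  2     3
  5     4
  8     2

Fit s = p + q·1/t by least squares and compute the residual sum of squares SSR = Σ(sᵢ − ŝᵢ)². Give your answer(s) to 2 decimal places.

SSR = 2.11

The normal system MᵀM·[p, q]ᵀ = Mᵀs is [[5, -27/40]; [-27/40, 2489/1600]]·[p, q]ᵀ = [10, 41/20]ᵀ.
det = 5·(2489/1600) − (-27/40)² = 2929/400.
p = (10·(2489/1600) − (-27/40)·(41/20))/(2929/400) = 6776/2929; q = (5·(41/20) − (-27/40)·10)/(2929/400) = 6800/2929.
Residuals: -447/2929, 24/2929, -1389/2929, 3580/2929, -1768/2929; SSR = 6170/2929.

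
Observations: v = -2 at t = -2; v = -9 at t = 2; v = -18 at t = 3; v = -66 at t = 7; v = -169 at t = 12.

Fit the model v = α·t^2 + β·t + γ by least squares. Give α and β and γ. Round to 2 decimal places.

Normal-equation sums: Σt^2·t^2 = 23250, Σt^2·t = 2098, Σt^2 = 210, Σt·t = 210, Σt = 22, Σ1 = 5.
Moment sums: Σt^2·v = -27776, Σt·v = -2558, Σv = -264.
MᵀM·[α, β, γ]ᵀ = Mᵀv becomes [[23250, 2098, 210]; [2098, 210, 22]; [210, 22, 5]]·[α, β, γ]ᵀ = [-27776, -2558, -264]ᵀ.
Solving the 3×3 system (Gaussian elimination) gives α = -62427/63800, β = -27917/12760, γ = -33133/15950.

α = -0.98, β = -2.19, γ = -2.08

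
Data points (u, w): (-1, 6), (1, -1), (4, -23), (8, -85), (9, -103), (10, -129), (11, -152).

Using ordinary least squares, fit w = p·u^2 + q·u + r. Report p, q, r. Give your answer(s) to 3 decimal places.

p = -1.052, q = -2.617, r = 3.811

Entries of XᵀX: Σu^2·u^2 = 35556, Σu^2·u = 3636, Σu^2 = 384, Σu·u = 384, Σu = 42, Σ1 = 7.
And Σu^2·w = -45438, Σu·w = -4668, Σw = -487.
Inverting the 3×3 Gram matrix, [p, q, r]ᵀ = [-7083/6736, -17625/6736, 12835/3368]ᵀ.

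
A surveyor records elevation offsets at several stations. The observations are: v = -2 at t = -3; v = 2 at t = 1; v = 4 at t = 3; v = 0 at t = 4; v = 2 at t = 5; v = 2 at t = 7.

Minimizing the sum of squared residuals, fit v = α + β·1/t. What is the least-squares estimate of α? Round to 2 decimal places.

The normal system MᵀM·[α, β]ᵀ = Mᵀv is [[6, 223/140]; [223/140, 237281/176400]]·[α, β]ᵀ = [8, 164/35]ᵀ.
Determinant 6·(237281/176400) − (223/140)² = 13015/2352.
α = (8·(237281/176400) − (223/140)·(164/35))/(13015/2352) = 581656/976125; β = (6·(164/35) − (223/140)·8)/(13015/2352) = 180768/65075.

α = 0.60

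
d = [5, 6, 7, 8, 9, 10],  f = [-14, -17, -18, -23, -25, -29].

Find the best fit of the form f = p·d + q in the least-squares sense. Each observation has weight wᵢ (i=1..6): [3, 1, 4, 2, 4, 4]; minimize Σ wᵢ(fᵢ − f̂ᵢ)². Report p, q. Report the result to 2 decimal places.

p = -3.04, q = 1.95

The normal equations are: 1159·p + 141·q = -3244;  141·p + 18·q = -393.
Δ = 1159·18 − 141² = 981.
p = ((-3244)·18 − 141·(-393))/981 = -331/109; q = (1159·(-393) − 141·(-3244))/981 = 213/109.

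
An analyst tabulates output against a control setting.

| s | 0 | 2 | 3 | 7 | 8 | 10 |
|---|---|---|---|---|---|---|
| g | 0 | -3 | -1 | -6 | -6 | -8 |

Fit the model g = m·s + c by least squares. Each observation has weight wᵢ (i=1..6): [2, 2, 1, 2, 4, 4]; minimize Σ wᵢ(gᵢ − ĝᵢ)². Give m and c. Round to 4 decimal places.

With design matrix M, MᵀWM = [[771, 93]; [93, 15]] and MᵀWg = [-611, -75]ᵀ.
Eliminating c: 15·(row 1) − 93·(row 2) gives 2916·m = 15·(-611) − 93·(-75) = -2190, so m = -365/486.
Then c = ((-75) − 93·(-365/486))/15 = -167/486.

m = -0.7510, c = -0.3436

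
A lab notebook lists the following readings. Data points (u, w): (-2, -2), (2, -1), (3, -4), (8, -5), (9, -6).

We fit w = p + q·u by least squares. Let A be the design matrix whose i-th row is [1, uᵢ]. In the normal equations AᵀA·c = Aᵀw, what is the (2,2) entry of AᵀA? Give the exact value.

162

Row 2 ↔ basis u, column 2 ↔ basis u, so (AᵀA)_{2,2} = Σᵢ (u)·(u) = (-2)·(-2) + (2)·(2) + (3)·(3) + (8)·(8) + (9)·(9) = 162.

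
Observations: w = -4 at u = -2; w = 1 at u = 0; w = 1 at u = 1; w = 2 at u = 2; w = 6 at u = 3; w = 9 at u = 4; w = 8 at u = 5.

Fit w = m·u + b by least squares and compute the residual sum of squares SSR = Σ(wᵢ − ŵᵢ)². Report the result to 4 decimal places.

SSR = 8.8689

The normal equations are: 59·m + 13·b = 107;  13·m + 7·b = 23.
(Σu·u = 59, Σu = 13, Σ1 = 7, Σu·w = 107, Σw = 23.)
Eliminating b: 7·(row 1) − 13·(row 2) gives 244·m = 7·107 − 13·23 = 450, so m = 225/122.
Then b = (23 − 13·(225/122))/7 = -17/122.
Residuals: -21/122, 139/122, -43/61, -189/122, 37/61, 215/122, -66/61; SSR = 541/61.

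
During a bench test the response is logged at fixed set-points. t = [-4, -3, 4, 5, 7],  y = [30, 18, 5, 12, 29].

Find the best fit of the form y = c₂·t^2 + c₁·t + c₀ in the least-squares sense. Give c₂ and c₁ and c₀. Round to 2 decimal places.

Forming MᵀM = [[3619, 441, 115]; [441, 115, 9]; [115, 9, 5]] and Mᵀy = [2443, 109, 94]ᵀ gives MᵀM·[c₂, c₁, c₀]ᵀ = Mᵀy.
Row-reducing yields c₂ = 1006/997, c₁ = -77743/25922, c₀ = 25683/25922.

c₂ = 1.01, c₁ = -3.00, c₀ = 0.99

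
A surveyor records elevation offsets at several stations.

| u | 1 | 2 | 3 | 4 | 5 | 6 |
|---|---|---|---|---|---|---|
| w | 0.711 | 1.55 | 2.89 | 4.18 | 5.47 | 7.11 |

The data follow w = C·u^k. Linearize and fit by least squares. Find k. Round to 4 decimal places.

k = 1.2977

Let Y = ln w. Fitting Y = k·ln u + ln C by least squares:
Σln u = 6.5793, Σ(ln u)² = 9.4099, Σln w = 6.2495, Σln u·ln w = 9.7019.
Normal system: [[9.4099, 6.5793]; [6.5793, 6]]·[k, ln C]ᵀ = [9.7019, 6.2495]ᵀ.
Solving (det = 13.1729): k = 1.29770, ln C = -0.38140.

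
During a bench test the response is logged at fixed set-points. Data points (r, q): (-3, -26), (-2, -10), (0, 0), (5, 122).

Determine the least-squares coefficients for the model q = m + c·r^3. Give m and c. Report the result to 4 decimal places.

m = -0.5373, c = 0.9794

Sums needed: Σ1 = 4, Σr^3 = 90, Σr^3·r^3 = 16418.
For Mᵀq: Σq = 86, Σr^3·q = 16032.
Normal equations: [[4, 90]; [90, 16418]]·[m, c]ᵀ = [86, 16032]ᵀ.
det = 4·16418 − 90² = 57572.
m = (86·16418 − 90·16032)/57572 = -209/389; c = (4·16032 − 90·86)/57572 = 381/389.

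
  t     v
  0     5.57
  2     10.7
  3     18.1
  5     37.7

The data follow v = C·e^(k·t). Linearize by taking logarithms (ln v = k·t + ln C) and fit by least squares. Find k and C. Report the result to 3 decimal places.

k = 0.388, C = 5.384

With ln vᵢ as the transformed response and tᵢ as the regressor:
Σt = 10.0000, Σ(t)² = 38.0000, Σln v = 10.6132, Σt·ln v = 31.5765.
Normal system: [[38.0000, 10.0000]; [10.0000, 4]]·[k, ln C]ᵀ = [31.5765, 10.6132]ᵀ.
Δ = 38.0000·4 − (10.0000)² = 52.0000; k = (31.5765·4 − 10.0000·10.6132)/52.0000 = 0.38796, ln C = (38.0000·10.6132 − 10.0000·31.5765)/52.0000 = 1.68340, so C = exp(1.68340) = 5.38383.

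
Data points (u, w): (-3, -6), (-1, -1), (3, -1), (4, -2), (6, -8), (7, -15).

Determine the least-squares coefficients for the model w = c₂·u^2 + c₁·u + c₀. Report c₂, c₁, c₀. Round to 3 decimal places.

The normal equations are: 4116·c₂ + 622·c₁ + 120·c₀ = -1119;  622·c₂ + 120·c₁ + 16·c₀ = -145;  120·c₂ + 16·c₁ + 6·c₀ = -33.
(Σu^2·u^2 = 4116, Σu^2·u = 622, Σu^2 = 120, Σu·u = 120, Σu = 16, Σ1 = 6, Σu^2·w = -1119, Σu·w = -145, Σw = -33.)
Inverting the 3×3 Gram matrix, [c₂, c₁, c₀]ᵀ = [-9141/20750, 20403/20750, 14287/20750]ᵀ.

c₂ = -0.441, c₁ = 0.983, c₀ = 0.689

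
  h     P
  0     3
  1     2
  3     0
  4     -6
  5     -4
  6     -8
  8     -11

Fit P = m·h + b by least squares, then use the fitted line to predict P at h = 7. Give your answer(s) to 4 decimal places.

P̂ = -9.1585

Forming MᵀM = [[151, 27]; [27, 7]] and MᵀP = [-178, -24]ᵀ gives MᵀM·[m, b]ᵀ = MᵀP.
Determinant 151·7 − 27² = 328.
m = ((-178)·7 − 27·(-24))/328 = -299/164; b = (151·(-24) − 27·(-178))/328 = 591/164.
At h = 7: P̂ = (-299/164)·(7) + (591/164)·(1) = -751/82.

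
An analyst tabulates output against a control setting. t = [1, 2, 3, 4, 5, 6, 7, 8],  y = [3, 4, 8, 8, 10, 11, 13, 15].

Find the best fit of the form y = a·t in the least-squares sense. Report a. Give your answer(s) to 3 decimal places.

The normal equations are: 204·a = 394.
Hence a = 394 / 204 ≈ 1.93137.

a = 1.931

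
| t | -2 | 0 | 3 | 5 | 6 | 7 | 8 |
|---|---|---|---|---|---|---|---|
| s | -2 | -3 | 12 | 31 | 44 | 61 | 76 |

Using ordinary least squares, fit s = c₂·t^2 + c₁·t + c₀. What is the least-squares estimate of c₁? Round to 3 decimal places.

Forming AᵀA = [[8515, 1215, 187]; [1215, 187, 27]; [187, 27, 7]] and Aᵀs = [10312, 1494, 219]ᵀ gives AᵀA·[c₂, c₁, c₀]ᵀ = Aᵀs.
Inverting the 3×3 Gram matrix, [c₂, c₁, c₀]ᵀ = [85945/83748, 48051/27916, -115931/41874]ᵀ.

c₁ = 1.721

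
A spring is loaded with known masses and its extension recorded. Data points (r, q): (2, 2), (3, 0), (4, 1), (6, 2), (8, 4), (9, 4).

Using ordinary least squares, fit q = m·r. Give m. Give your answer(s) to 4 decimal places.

The normal system MᵀM·[m]ᵀ = Mᵀq is [[210]]·[m]ᵀ = [88]ᵀ.
Hence m = 88 / 210 ≈ 0.419048.

m = 0.4190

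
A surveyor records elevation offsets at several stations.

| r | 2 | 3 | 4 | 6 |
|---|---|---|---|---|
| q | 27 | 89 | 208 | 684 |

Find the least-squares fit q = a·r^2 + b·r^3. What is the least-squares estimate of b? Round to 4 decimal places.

With design matrix M, MᵀM = [[1649, 9075]; [9075, 51545]] and Mᵀq = [28861, 163675]ᵀ.
Determinant 1649·51545 − 9075² = 2642080.
a = (28861·51545 − 9075·163675)/2642080 = 114481/132104; b = (1649·163675 − 9075·28861)/2642080 = 399325/132104.

b = 3.0228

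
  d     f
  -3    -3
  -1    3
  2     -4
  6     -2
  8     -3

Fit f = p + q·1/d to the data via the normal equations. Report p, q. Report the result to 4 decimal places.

p = -2.2575, q = -4.2229

Sums needed: Σ1 = 5, Σ1/d = -13/24, Σ1/d·1/d = 809/576.
Moment sums: Σf = -9, Σ1/d·f = -113/24.
Eliminating q: (809/576)·(row 1) − (-13/24)·(row 2) gives (323/48)·p = (809/576)·(-9) − (-13/24)·(-113/24) = -4375/288, so p = -4375/1938.
Then q = ((-113/24) − (-13/24)·(-4375/1938))/(809/576) = -1364/323.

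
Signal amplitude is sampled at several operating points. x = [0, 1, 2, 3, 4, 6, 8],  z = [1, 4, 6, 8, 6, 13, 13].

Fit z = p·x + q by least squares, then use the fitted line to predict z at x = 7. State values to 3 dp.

MᵀM·[p, q]ᵀ = Mᵀz reads: 130·p + 24·q = 246;  24·p + 7·q = 51.
Eliminating q: 7·(row 1) − 24·(row 2) gives 334·p = 7·246 − 24·51 = 498, so p = 249/167.
Then q = (51 − 24·(249/167))/7 = 363/167.
At x = 7: ẑ = (249/167)·(7) + (363/167)·(1) = 2106/167.

ẑ = 12.611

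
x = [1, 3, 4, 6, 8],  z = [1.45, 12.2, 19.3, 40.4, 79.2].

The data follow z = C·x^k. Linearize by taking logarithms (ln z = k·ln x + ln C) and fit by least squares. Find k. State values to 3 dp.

Taking logs, ln z = k·ln x + ln C, so regress ln z on ln x.
Σln x = 6.3561, Σ(ln x)² = 10.6632, Σln z = 13.9039, Σln x·ln z = 22.5704.
Equations: 10.6632·k + 6.3561·ln C = 22.5704;  6.3561·k + 5·ln C = 13.9039.
Slope k = (n·Σln x·ln z − Σln x·Σln z)/(n·Σ(ln x)² − (Σln x)²) = (5·22.5704 − 6.3561·13.9039)/12.9161 = 1.89508; ln C = (Σln z − k·Σln x)/n = 0.37171.

k = 1.895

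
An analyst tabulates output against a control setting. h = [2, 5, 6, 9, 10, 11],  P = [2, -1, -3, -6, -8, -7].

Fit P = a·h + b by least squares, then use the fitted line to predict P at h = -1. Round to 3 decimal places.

Setting ∂/∂a … = 0 gives: 367·a + 43·b = -230;  43·a + 6·b = -23.
(Σh·h = 367, Σh = 43, Σ1 = 6, Σh·P = -230, ΣP = -23.)
det = 367·6 − 43² = 353.
a = ((-230)·6 − 43·(-23))/353 = -391/353; b = (367·(-23) − 43·(-230))/353 = 1449/353.
At h = -1: P̂ = (-391/353)·(-1) + (1449/353)·(1) = 1840/353.

P̂ = 5.212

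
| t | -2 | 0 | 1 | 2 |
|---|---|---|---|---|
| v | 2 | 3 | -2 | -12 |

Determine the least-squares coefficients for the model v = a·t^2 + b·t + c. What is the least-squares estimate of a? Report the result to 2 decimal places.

From the data, Σt^2·t^2 = 33, Σt^2·t = 1, Σt^2 = 9, Σt·t = 9, Σt = 1, Σ1 = 4.
Right-hand side: Σt^2·v = -42, Σt·v = -30, Σv = -9.
Normal equations: [[33, 1, 9]; [1, 9, 1]; [9, 1, 4]]·[a, b, c]ᵀ = [-42, -30, -9]ᵀ.
Row-reducing yields a = -45/22, b = -381/110, c = 177/55.

a = -2.05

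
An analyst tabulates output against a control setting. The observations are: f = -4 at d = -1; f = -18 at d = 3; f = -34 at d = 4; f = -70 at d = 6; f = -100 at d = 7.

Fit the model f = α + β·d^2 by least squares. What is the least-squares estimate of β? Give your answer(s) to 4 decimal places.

Forming MᵀM = [[5, 111]; [111, 4035]] and Mᵀf = [-226, -8130]ᵀ gives MᵀM·[α, β]ᵀ = Mᵀf.
Δ = 5·4035 − 111² = 7854.
α = ((-226)·4035 − 111·(-8130))/7854 = -1580/1309; β = (5·(-8130) − 111·(-226))/7854 = -2594/1309.

β = -1.9817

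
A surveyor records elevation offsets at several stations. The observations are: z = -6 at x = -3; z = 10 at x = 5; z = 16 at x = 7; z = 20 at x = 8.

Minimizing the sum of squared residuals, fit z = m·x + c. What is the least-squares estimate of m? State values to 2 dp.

m = 2.27

Normal-equation sums: Σx·x = 147, Σx = 17, Σ1 = 4.
Moment sums: Σx·z = 340, Σz = 40.
Eliminating c: 4·(row 1) − 17·(row 2) gives 299·m = 4·340 − 17·40 = 680, so m = 680/299.
Then c = (40 − 17·(680/299))/4 = 100/299.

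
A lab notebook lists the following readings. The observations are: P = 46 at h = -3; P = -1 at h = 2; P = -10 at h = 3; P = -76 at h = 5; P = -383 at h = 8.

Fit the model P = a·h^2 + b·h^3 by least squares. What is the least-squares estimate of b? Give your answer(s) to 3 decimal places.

b = -0.996

From the data, Σh^2·h^2 = 4899, Σh^2·h^3 = 35925, Σh^3·h^3 = 279291.
Right-hand side: Σh^2·P = -26092, Σh^3·P = -207116.
Δ = 4899·279291 − 35925² = 77640984.
a = ((-26092)·279291 − 35925·(-207116))/77640984 = 2130299/1078347; b = (4899·(-207116) − 35925·(-26092))/77640984 = -357899/359449.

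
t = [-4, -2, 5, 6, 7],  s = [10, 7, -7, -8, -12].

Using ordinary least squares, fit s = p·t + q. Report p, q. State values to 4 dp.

p = -1.9466, q = 2.6719

The normal equations are: 130·p + 12·q = -221;  12·p + 5·q = -10.
det = 130·5 − 12² = 506.
p = ((-221)·5 − 12·(-10))/506 = -985/506; q = (130·(-10) − 12·(-221))/506 = 676/253.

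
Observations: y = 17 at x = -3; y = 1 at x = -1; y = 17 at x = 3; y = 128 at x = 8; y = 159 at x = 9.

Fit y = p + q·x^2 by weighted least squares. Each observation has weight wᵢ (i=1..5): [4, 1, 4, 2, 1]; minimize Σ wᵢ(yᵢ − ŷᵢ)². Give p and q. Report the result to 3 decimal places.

p = -0.909, q = 1.996

Setting ∂/∂p … = 0 gives: 12·p + 282·q = 552;  282·p + 15402·q = 30488.
Eliminating q: 15402·(row 1) − 282·(row 2) gives 105300·p = 15402·552 − 282·30488 = -95712, so p = -7976/8775.
Then q = (30488 − 282·(-7976/8775))/15402 = 17516/8775.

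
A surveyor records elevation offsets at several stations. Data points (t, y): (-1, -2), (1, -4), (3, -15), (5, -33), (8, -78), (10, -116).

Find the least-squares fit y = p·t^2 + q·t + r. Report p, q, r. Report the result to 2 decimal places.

p = -1.03, q = -1.19, r = -2.01

Setting ∂/∂p … = 0 gives: 14804·p + 1664·q + 200·r = -17558;  1664·p + 200·q + 26·r = -1996;  200·p + 26·q + 6·r = -248.
Row-reducing yields p = -11525/11238, q = -6668/5619, r = -3758/1873.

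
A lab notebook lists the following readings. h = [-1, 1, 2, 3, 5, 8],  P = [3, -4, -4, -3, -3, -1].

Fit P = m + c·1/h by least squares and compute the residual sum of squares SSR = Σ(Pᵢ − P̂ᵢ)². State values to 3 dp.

Forming AᵀA = [[6, 139/120]; [139/120, 34801/14400]] and AᵀP = [-12, -429/40]ᵀ gives AᵀA·[m, c]ᵀ = AᵀP.
det = 6·(34801/14400) − (139/120)² = 37897/2880.
m = ((-12)·(34801/14400) − (139/120)·(-429/40))/(37897/2880) = -238719/189485; c = (6·(-429/40) − (139/120)·(-12))/(37897/2880) = -145296/37897.
Residuals: 80694/189485, 207259/189485, -155981/189485, -87576/189485, -36888/37897, 140044/189485; SSR = 712974/189485.

SSR = 3.763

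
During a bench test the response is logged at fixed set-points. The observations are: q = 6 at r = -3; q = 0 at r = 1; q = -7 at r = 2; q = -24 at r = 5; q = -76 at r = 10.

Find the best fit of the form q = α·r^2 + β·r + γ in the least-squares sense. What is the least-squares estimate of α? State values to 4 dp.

The normal equations are: 10723·α + 1107·β + 139·γ = -8174;  1107·α + 139·β + 15·γ = -912;  139·α + 15·β + 5·γ = -101.
(Σr^2·r^2 = 10723, Σr^2·r = 1107, Σr^2 = 139, Σr·r = 139, Σr = 15, Σ1 = 5, Σr^2·q = -8174, Σr·q = -912, Σq = -101.)
Inverting the 3×3 Gram matrix, [α, β, γ]ᵀ = [-7519/15056, -42351/15056, 15975/7528]ᵀ.

α = -0.4994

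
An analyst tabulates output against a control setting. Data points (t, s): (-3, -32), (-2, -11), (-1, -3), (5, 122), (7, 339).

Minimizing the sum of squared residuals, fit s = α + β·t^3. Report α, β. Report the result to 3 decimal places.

α = -3.295, β = 0.999

Normal-equation sums: Σ1 = 5, Σt^3 = 432, Σt^3·t^3 = 134068.
For Mᵀs: Σs = 415, Σt^3·s = 132482.
Normal equations: [[5, 432]; [432, 134068]]·[α, β]ᵀ = [415, 132482]ᵀ.
Eliminating β: 134068·(row 1) − 432·(row 2) gives 483716·α = 134068·415 − 432·132482 = -1594004, so α = -398501/120929.
Then β = (132482 − 432·(-398501/120929))/134068 = 241565/241858.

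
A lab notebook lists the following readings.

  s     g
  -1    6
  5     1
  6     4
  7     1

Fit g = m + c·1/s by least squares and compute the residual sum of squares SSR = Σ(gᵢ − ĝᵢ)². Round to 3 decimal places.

SSR = 5.954

Normal-equation sums: Σ1 = 4, Σ1/s = -103/210, Σ1/s·1/s = 47989/44100.
Moment sums: Σg = 12, Σ1/s·g = -524/105.
Normal equations: [[4, -103/210]; [-103/210, 47989/44100]]·[m, c]ᵀ = [12, -524/105]ᵀ.
Δ = 4·(47989/44100) − (-103/210)² = 60449/14700.
m = (12·(47989/44100) − (-103/210)·(-524/105))/(60449/14700) = 467924/181347; c = (4·(-524/105) − (-103/210)·12)/(60449/14700) = -206920/60449.
Residuals: -602/181347, -162425/181347, 120308/60449, -197897/181347; SSR = 1079762/181347.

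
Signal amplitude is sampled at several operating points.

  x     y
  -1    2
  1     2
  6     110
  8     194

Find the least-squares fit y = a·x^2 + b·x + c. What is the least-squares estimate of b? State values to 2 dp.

b = 0.40

MᵀM·[a, b, c]ᵀ = Mᵀy reads: 5394·a + 728·b + 102·c = 16380;  728·a + 102·b + 14·c = 2212;  102·a + 14·b + 4·c = 308.
(Σx^2·x^2 = 5394, Σx^2·x = 728, Σx^2 = 102, Σx·x = 102, Σx = 14, Σ1 = 4, Σx^2·y = 16380, Σx·y = 2212, Σy = 308.)
Solving the 3×3 system (Gaussian elimination) gives a = 3, b = 21/53, c = -47/53.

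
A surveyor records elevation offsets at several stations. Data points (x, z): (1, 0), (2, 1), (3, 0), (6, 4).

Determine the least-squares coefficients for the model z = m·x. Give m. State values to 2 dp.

With design matrix M, MᵀM = [[50]] and Mᵀz = [26]ᵀ.
Hence m = 26 / 50 ≈ 0.52.

m = 0.52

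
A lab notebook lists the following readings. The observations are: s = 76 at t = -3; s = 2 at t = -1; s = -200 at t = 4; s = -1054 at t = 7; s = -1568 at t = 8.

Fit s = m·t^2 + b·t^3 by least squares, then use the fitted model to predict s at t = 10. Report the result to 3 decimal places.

ŝ = -3049.277

Setting ∂/∂m … = 0 gives: 6835·m + 50355·b = -154512;  50355·m + 384619·b = -1179192.
Eliminating b: 384619·(row 1) − 50355·(row 2) gives 93244840·m = 384619·(-154512) − 50355·(-1179192) = -50037768, so m = -6254721/11655605.
Then b = ((-1179192) − 50355·(-6254721/11655605))/384619 = -6983139/2331121.
At t = 10: ŝ = (-6254721/11655605)·(100) + (-6983139/2331121)·(1000) = -7108233420/2331121.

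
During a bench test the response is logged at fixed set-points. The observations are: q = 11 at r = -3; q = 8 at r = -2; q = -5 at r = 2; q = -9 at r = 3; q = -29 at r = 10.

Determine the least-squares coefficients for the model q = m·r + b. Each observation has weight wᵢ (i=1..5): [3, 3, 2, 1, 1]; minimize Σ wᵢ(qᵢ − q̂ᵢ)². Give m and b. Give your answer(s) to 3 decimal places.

Sums needed: Σwᵢ·r·r = 156, Σwᵢ·r = 2, Σwᵢ·1 = 10.
Right-hand side: Σwᵢ·r·q = -484, Σwᵢ·q = 9.
MᵀWM·[m, b]ᵀ = MᵀWq becomes [[156, 2]; [2, 10]]·[m, b]ᵀ = [-484, 9]ᵀ.
Eliminating b: 10·(row 1) − 2·(row 2) gives 1556·m = 10·(-484) − 2·9 = -4858, so m = -2429/778.
Then b = (9 − 2·(-2429/778))/10 = 593/389.

m = -3.122, b = 1.524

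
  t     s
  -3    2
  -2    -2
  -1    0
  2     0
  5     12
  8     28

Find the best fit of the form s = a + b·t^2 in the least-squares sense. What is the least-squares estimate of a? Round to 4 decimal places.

a = -1.7945

Compute the Gram sums: Σ1 = 6, Σt^2 = 107, Σt^2·t^2 = 4835.
Moment sums: Σs = 40, Σt^2·s = 2102.
Normal equations: [[6, 107]; [107, 4835]]·[a, b]ᵀ = [40, 2102]ᵀ.
Eliminating b: 4835·(row 1) − 107·(row 2) gives 17561·a = 4835·40 − 107·2102 = -31514, so a = -31514/17561.
Then b = (2102 − 107·(-31514/17561))/4835 = 8332/17561.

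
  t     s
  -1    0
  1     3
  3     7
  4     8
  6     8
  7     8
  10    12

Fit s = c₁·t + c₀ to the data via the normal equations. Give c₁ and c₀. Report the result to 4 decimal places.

c₁ = 0.9932, c₀ = 2.3151

From the data, Σt·t = 212, Σt = 30, Σ1 = 7.
For Mᵀs: Σt·s = 280, Σs = 46.
Normal equations: [[212, 30]; [30, 7]]·[c₁, c₀]ᵀ = [280, 46]ᵀ.
det = 212·7 − 30² = 584.
c₁ = (280·7 − 30·46)/584 = 145/146; c₀ = (212·46 − 30·280)/584 = 169/73.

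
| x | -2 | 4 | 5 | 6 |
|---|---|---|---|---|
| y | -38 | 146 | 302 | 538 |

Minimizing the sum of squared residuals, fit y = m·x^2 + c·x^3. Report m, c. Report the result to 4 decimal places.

The normal equations are: 2193·m + 11893·c = 29102;  11893·m + 66441·c = 163606.
Eliminating c: 66441·(row 1) − 11893·(row 2) gives 4261664·m = 66441·29102 − 11893·163606 = -12200176, so m = -762511/266354.
Then c = (163606 − 11893·(-762511/266354))/66441 = 792367/266354.

m = -2.8628, c = 2.9749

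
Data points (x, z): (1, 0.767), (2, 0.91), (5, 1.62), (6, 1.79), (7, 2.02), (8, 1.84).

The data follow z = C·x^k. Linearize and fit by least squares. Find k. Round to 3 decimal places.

Let Y = ln z. Fitting Y = k·ln x + ln C by least squares:
Σln x = 8.1197, Σ(ln x)² = 14.3918, Σln z = 2.0179, Σln x·ln z = 4.3904.
Equations: 14.3918·k + 8.1197·ln C = 4.3904;  8.1197·k + 6·ln C = 2.0179.
Solving (det = 20.4213): k = 0.48760, ln C = -0.32354.

k = 0.488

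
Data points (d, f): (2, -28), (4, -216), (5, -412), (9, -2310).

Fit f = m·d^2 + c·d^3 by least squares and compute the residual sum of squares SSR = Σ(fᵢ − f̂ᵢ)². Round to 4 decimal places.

SSR = 3.4700

Entries of AᵀA: Σd^2·d^2 = 7458, Σd^2·d^3 = 63230, Σd^3·d^3 = 551226.
Right-hand side: Σd^2·f = -200978, Σd^3·f = -1749538.
AᵀA·[m, c]ᵀ = Aᵀf becomes [[7458, 63230]; [63230, 551226]]·[m, c]ᵀ = [-200978, -1749538]ᵀ.
Eliminating c: 551226·(row 1) − 63230·(row 2) gives 113010608·m = 551226·(-200978) − 63230·(-1749538) = -161011288, so m = -20126411/14126326.
Then c = ((-1749538) − 63230·(-20126411/14126326))/551226 = -42526933/14126326.
Residuals: 12591990/7063163, -3770064/7063163, -509706/7063163, 280194/7063163; SSR = 24508836/7063163.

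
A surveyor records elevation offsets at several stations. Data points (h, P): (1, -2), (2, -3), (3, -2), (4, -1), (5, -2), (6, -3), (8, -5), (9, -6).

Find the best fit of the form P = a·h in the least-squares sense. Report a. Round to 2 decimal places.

a = -0.59

AᵀA·[a]ᵀ = AᵀP reads: 236·a = -140.
(Σh·h = 236, Σh·P = -140.)
Hence a = -140 / 236 ≈ -0.59322.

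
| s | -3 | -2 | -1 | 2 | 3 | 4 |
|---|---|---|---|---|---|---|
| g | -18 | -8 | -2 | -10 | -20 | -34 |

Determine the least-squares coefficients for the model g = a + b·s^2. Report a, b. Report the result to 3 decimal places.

Sums needed: Σ1 = 6, Σs^2 = 43, Σs^2·s^2 = 451.
For Xᵀg: Σg = -92, Σs^2·g = -960.
Determinant 6·451 − 43² = 857.
a = ((-92)·451 − 43·(-960))/857 = -212/857; b = (6·(-960) − 43·(-92))/857 = -1804/857.

a = -0.247, b = -2.105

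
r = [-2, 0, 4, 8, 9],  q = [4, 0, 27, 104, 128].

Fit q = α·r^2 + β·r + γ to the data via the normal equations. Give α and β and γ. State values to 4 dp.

α = 1.4881, β = 0.9437, γ = -0.0932

Setting ∂/∂α … = 0 gives: 10929·α + 1297·β + 165·γ = 17472;  1297·α + 165·β + 19·γ = 2084;  165·α + 19·β + 5·γ = 263.
Solving the 3×3 system (Gaussian elimination) gives α = 223271/150038, β = 141591/150038, γ = -6995/75019.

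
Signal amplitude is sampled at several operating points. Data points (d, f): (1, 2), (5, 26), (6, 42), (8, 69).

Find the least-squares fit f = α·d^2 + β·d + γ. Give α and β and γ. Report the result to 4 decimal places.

α = 1.0507, β = 0.2172, γ = 0.5675

XᵀX·[α, β, γ]ᵀ = Xᵀf reads: 6018·α + 854·β + 126·γ = 6580;  854·α + 126·β + 20·γ = 936;  126·α + 20·β + 4·γ = 139.
Row-reducing yields α = 3255/3098, β = 673/3098, γ = 879/1549.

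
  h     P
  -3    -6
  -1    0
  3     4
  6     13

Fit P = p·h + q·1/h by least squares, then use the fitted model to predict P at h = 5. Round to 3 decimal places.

P̂ = 10.220

Normal-equation sums: Σh·h = 55, Σh·1/h = 4, Σ1/h·1/h = 5/4.
Moment sums: Σh·P = 108, Σ1/h·P = 11/2.
Δ = 55·(5/4) − 4² = 211/4.
p = (108·(5/4) − 4·(11/2))/(211/4) = 452/211; q = (55·(11/2) − 4·108)/(211/4) = -518/211.
At h = 5: P̂ = (452/211)·(5) + (-518/211)·(1/5) = 10782/1055.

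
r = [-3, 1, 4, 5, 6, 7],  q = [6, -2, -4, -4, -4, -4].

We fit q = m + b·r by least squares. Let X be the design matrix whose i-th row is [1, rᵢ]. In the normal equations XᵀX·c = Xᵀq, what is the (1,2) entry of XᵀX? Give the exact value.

Row 1 ↔ basis 1, column 2 ↔ basis r, so (XᵀX)_{1,2} = Σᵢ r = (1)·(-3) + (1)·(1) + (1)·(4) + (1)·(5) + (1)·(6) + (1)·(7) = 20.

20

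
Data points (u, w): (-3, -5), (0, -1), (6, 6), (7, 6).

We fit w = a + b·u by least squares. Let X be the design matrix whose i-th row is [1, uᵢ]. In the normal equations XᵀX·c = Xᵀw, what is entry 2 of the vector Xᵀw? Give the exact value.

93

Entry 2 ↔ basis u, so (Xᵀw)_{2} = Σᵢ (u)·wᵢ = (-3)·(-5) + (0)·(-1) + (6)·(6) + (7)·(6) = 93.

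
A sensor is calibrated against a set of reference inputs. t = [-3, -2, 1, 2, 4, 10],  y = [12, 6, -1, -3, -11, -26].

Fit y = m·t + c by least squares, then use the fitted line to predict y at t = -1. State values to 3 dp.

Forming MᵀM = [[134, 12]; [12, 6]] and Mᵀy = [-359, -23]ᵀ gives MᵀM·[m, c]ᵀ = Mᵀy.
det = 134·6 − 12² = 660.
m = ((-359)·6 − 12·(-23))/660 = -313/110; c = (134·(-23) − 12·(-359))/660 = 613/330.
At t = -1: ŷ = (-313/110)·(-1) + (613/330)·(1) = 776/165.

ŷ = 4.703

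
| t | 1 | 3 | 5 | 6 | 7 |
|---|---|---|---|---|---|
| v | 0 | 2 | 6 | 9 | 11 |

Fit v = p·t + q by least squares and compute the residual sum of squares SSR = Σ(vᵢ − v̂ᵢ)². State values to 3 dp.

SSR = 2.509

Normal-equation sums: Σt·t = 120, Σt = 22, Σ1 = 5.
Right-hand side: Σt·v = 167, Σv = 28.
Normal equations: [[120, 22]; [22, 5]]·[p, q]ᵀ = [167, 28]ᵀ.
Δ = 120·5 − 22² = 116.
p = (167·5 − 22·28)/116 = 219/116; q = (120·28 − 22·167)/116 = -157/58.
Residuals: 95/116, -111/116, -85/116, 11/29, 57/116; SSR = 291/116.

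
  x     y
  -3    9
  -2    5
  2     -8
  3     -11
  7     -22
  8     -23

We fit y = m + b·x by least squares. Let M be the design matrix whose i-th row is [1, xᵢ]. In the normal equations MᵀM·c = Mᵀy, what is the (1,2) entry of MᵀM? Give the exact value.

15

Row 1 ↔ basis 1, column 2 ↔ basis x, so (MᵀM)_{1,2} = Σᵢ x = (1)·(-3) + (1)·(-2) + (1)·(2) + (1)·(3) + (1)·(7) + (1)·(8) = 15.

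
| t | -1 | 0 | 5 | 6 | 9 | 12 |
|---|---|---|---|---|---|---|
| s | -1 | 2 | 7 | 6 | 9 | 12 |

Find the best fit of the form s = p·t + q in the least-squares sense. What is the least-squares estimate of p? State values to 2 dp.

Sums needed: Σt·t = 287, Σt = 31, Σ1 = 6.
And Σt·s = 297, Σs = 35.
MᵀM·[p, q]ᵀ = Mᵀs becomes [[287, 31]; [31, 6]]·[p, q]ᵀ = [297, 35]ᵀ.
Eliminating q: 6·(row 1) − 31·(row 2) gives 761·p = 6·297 − 31·35 = 697, so p = 697/761.
Then q = (35 − 31·(697/761))/6 = 838/761.

p = 0.92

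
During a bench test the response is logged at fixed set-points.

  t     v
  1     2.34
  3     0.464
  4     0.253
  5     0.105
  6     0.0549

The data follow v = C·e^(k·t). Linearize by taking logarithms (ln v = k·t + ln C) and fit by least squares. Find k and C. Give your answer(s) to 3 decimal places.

Let Y = ln v. Fitting Y = k·t + ln C by least squares:
Σt = 19.0000, Σ(t)² = 87.0000, Σln v = -6.4481, Σt·ln v = -35.6334.
Equations: 87.0000·k + 19.0000·ln C = -35.6334;  19.0000·k + 5·ln C = -6.4481.
Solving (det = 74.0000): k = -0.75206, ln C = 1.56820, so C = exp(1.56820) = 4.79802.

k = -0.752, C = 4.798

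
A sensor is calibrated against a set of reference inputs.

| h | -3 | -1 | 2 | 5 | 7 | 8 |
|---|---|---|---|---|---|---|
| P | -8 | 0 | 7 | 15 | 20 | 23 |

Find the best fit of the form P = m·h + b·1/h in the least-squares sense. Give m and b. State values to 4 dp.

m = 2.9523, b = -1.9588

The normal equations are: 152·m + 6·b = 437;  6·m + (1014049/705600)·b = 2503/168.
Determinant 152·(1014049/705600) − 6² = 16091731/88200.
m = (437·(1014049/705600) − 6·(2503/168))/(16091731/88200) = 380063813/128733848; b = (152·(2503/168) − 6·437)/(16091731/88200) = -31521000/16091731.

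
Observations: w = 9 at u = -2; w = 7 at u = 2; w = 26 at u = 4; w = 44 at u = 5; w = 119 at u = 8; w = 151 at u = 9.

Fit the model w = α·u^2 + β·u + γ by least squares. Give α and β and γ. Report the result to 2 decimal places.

α = 1.98, β = -0.94, γ = -0.50

The normal system XᵀX·[α, β, γ]ᵀ = Xᵀw is [[11570, 1430, 194]; [1430, 194, 26]; [194, 26, 6]]·[α, β, γ]ᵀ = [21427, 2631, 356]ᵀ.
Row-reducing yields α = 123853/62652, β = -59071/62652, γ = -5209/10442.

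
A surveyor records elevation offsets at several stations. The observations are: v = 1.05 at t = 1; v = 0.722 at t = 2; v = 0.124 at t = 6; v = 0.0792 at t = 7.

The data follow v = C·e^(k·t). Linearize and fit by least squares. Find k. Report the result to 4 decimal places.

k = -0.4337

Taking logs, ln v = k·t + ln C, so regress ln v on t.
XᵀX = [[90.0000, 16.0000]; [16.0000, 4]], rhs = [-30.8780, -4.9002]ᵀ  (here Σt = 16.0000, Σ(t)² = 90.0000, Σln v = -4.9002, Σt·ln v = -30.8780).
Slope k = (n·Σt·ln v − Σt·Σln v)/(n·Σ(t)² − (Σt)²) = (4·-30.8780 − 16.0000·-4.9002)/104.0000 = -0.43374; ln C = (Σln v − k·Σt)/n = 0.50990.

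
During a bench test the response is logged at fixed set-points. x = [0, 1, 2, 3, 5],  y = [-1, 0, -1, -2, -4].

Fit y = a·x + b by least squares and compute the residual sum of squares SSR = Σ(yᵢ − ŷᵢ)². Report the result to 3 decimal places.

Forming AᵀA = [[39, 11]; [11, 5]] and Aᵀy = [-28, -8]ᵀ gives AᵀA·[a, b]ᵀ = Aᵀy.
Eliminating b: 5·(row 1) − 11·(row 2) gives 74·a = 5·(-28) − 11·(-8) = -52, so a = -26/37.
Then b = ((-8) − 11·(-26/37))/5 = -2/37.
Residuals: -35/37, 28/37, 17/37, 6/37, -16/37; SSR = 70/37.

SSR = 1.892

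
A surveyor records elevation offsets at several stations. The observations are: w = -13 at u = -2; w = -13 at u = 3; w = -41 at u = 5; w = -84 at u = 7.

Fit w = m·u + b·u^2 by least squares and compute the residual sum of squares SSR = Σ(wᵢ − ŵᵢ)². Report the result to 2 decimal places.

SSR = 2.54

Compute the Gram sums: Σu·u = 87, Σu·u^2 = 487, Σu^2·u^2 = 3123.
For Mᵀw: Σu·w = -806, Σu^2·w = -5310.
Eliminating b: 3123·(row 1) − 487·(row 2) gives 34532·m = 3123·(-806) − 487·(-5310) = 68832, so m = 17208/8633.
Then b = ((-5310) − 487·(17208/8633))/3123 = -17362/8633.
Residuals: -8365/8633, -7595/8633, -5943/8633, 5110/8633; SSR = 21903/8633.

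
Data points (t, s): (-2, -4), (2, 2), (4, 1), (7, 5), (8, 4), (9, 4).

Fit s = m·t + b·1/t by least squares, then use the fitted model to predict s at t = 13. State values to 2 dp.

Setting ∂/∂m … = 0 gives: 218·m + 6·b = 119;  6·m + (155173/254016)·b = 1237/252.
(Σt·t = 218, Σt·1/t = 6, Σ1/t·1/t = 155173/254016, Σt·s = 119, Σ1/t·s = 1237/252.)
det = 218·(155173/254016) − 6² = 12341569/127008.
m = (119·(155173/254016) − 6·(1237/252))/(12341569/127008) = 10984211/24683138; b = (218·(1237/252) − 6·119)/(12341569/127008) = 45227952/12341569.
At t = 13: ŝ = (10984211/24683138)·(13) + (45227952/12341569)·(1/13) = 1946787563/320880794.

ŝ = 6.07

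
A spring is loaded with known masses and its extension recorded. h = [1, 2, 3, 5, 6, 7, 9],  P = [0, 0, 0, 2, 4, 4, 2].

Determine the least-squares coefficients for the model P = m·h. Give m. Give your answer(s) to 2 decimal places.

From the data, Σh·h = 205.
Right-hand side: Σh·P = 80.
Normal equations: [[205]]·[m]ᵀ = [80]ᵀ.
m = 80/205 = 0.390244.

m = 0.39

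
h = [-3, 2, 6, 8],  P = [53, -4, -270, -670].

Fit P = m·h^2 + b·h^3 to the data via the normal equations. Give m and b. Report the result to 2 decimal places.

m = 1.45, b = -1.49

Sums needed: Σh^2·h^2 = 5489, Σh^2·h^3 = 40333, Σh^3·h^3 = 309593.
Moment sums: Σh^2·P = -52139, Σh^3·P = -402823.
Normal equations: [[5489, 40333]; [40333, 309593]]·[m, b]ᵀ = [-52139, -402823]ᵀ.
Eliminating b: 309593·(row 1) − 40333·(row 2) gives 72605088·m = 309593·(-52139) − 40333·(-402823) = 105190632, so m = 1460981/1008404.
Then b = ((-402823) − 40333·(1460981/1008404))/309593 = -1502405/1008404.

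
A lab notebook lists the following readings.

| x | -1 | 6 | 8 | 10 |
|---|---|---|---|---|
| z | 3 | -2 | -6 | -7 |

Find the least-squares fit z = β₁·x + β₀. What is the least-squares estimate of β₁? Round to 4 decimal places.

Setting ∂/∂β₁ … = 0 gives: 201·β₁ + 23·β₀ = -133;  23·β₁ + 4·β₀ = -12.
(Σx·x = 201, Σx = 23, Σ1 = 4, Σx·z = -133, Σz = -12.)
Eliminating β₀: 4·(row 1) − 23·(row 2) gives 275·β₁ = 4·(-133) − 23·(-12) = -256, so β₁ = -256/275.
Then β₀ = ((-12) − 23·(-256/275))/4 = 647/275.

β₁ = -0.9309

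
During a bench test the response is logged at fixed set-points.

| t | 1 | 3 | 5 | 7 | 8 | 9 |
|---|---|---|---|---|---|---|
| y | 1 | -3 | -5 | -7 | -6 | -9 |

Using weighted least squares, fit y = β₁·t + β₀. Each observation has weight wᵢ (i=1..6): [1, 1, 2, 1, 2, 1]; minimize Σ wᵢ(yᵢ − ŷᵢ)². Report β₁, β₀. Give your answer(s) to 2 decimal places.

β₁ = -1.01, β₀ = 0.80

With design matrix A, AᵀWA = [[318, 46]; [46, 8]] and AᵀWy = [-284, -40]ᵀ.
Eliminating β₀: 8·(row 1) − 46·(row 2) gives 428·β₁ = 8·(-284) − 46·(-40) = -432, so β₁ = -108/107.
Then β₀ = ((-40) − 46·(-108/107))/8 = 86/107.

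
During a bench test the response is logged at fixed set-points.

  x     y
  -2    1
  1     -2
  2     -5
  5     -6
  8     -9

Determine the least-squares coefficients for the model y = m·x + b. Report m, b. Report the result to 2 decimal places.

Sums needed: Σx·x = 98, Σx = 14, Σ1 = 5.
Right-hand side: Σx·y = -116, Σy = -21.
Eliminating b: 5·(row 1) − 14·(row 2) gives 294·m = 5·(-116) − 14·(-21) = -286, so m = -143/147.
Then b = ((-21) − 14·(-143/147))/5 = -31/21.

m = -0.97, b = -1.48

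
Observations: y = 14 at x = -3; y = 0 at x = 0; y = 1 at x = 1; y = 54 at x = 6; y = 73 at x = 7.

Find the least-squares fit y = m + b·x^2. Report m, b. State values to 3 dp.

m = 0.006, b = 1.494

Setting ∂/∂m … = 0 gives: 5·m + 95·b = 142;  95·m + 3779·b = 5648.
Eliminating b: 3779·(row 1) − 95·(row 2) gives 9870·m = 3779·142 − 95·5648 = 58, so m = 29/4935.
Then b = (5648 − 95·(29/4935))/3779 = 1475/987.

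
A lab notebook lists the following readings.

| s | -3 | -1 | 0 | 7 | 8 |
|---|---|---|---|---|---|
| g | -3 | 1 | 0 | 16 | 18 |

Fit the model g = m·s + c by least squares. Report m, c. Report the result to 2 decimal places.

Compute the Gram sums: Σs·s = 123, Σs = 11, Σ1 = 5.
Right-hand side: Σs·g = 264, Σg = 32.
So MᵀM·[m, c]ᵀ = Mᵀg: [[123, 11]; [11, 5]]·[m, c]ᵀ = [264, 32]ᵀ.
Δ = 123·5 − 11² = 494.
m = (264·5 − 11·32)/494 = 484/247; c = (123·32 − 11·264)/494 = 516/247.

m = 1.96, c = 2.09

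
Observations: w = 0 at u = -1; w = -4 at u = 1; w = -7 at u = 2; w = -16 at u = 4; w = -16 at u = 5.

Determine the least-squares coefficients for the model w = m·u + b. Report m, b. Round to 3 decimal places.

Entries of AᵀA: Σu·u = 47, Σu = 11, Σ1 = 5.
Right-hand side: Σu·w = -162, Σw = -43.
Normal equations: [[47, 11]; [11, 5]]·[m, b]ᵀ = [-162, -43]ᵀ.
Δ = 47·5 − 11² = 114.
m = ((-162)·5 − 11·(-43))/114 = -337/114; b = (47·(-43) − 11·(-162))/114 = -239/114.

m = -2.956, b = -2.096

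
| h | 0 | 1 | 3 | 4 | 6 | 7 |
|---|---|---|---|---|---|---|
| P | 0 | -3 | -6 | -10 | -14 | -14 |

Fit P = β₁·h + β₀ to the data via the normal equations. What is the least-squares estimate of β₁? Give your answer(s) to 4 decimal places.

β₁ = -2.0933

From the data, Σh·h = 111, Σh = 21, Σ1 = 6.
Right-hand side: Σh·P = -243, ΣP = -47.
So XᵀX·[β₁, β₀]ᵀ = XᵀP: [[111, 21]; [21, 6]]·[β₁, β₀]ᵀ = [-243, -47]ᵀ.
Δ = 111·6 − 21² = 225.
β₁ = ((-243)·6 − 21·(-47))/225 = -157/75; β₀ = (111·(-47) − 21·(-243))/225 = -38/75.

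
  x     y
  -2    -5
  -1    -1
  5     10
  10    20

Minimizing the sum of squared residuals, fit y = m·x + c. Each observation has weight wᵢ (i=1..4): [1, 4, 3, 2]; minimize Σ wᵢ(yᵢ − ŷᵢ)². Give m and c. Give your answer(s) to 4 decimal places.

Sums needed: Σwᵢ·x·x = 283, Σwᵢ·x = 29, Σwᵢ·1 = 10.
Right-hand side: Σwᵢ·x·y = 564, Σwᵢ·y = 61.
Normal equations: [[283, 29]; [29, 10]]·[m, c]ᵀ = [564, 61]ᵀ.
Determinant 283·10 − 29² = 1989.
m = (564·10 − 29·61)/1989 = 3871/1989; c = (283·61 − 29·564)/1989 = 907/1989.

m = 1.9462, c = 0.4560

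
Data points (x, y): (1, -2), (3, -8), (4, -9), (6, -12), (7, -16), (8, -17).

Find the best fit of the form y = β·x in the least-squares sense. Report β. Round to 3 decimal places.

β = -2.183

Forming AᵀA = [[175]] and Aᵀy = [-382]ᵀ gives AᵀA·[β]ᵀ = Aᵀy.
Hence β = -382 / 175 ≈ -2.18286.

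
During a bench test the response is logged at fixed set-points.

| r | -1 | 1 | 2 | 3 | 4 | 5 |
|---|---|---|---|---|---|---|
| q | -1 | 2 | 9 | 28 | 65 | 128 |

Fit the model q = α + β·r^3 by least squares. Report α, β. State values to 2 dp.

α = 0.51, β = 1.02

With design matrix A, AᵀA = [[6, 224]; [224, 20516]] and Aᵀq = [231, 20991]ᵀ.
Determinant 6·20516 − 224² = 72920.
α = (231·20516 − 224·20991)/72920 = 9303/18230; β = (6·20991 − 224·231)/72920 = 37101/36460.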